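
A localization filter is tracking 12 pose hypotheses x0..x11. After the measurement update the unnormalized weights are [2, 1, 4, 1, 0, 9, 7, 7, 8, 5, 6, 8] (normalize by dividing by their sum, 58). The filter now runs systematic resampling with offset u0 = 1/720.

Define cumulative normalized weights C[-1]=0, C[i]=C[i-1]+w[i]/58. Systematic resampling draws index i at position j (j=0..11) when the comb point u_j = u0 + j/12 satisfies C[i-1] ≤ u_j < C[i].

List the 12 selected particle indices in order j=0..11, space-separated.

C = [1/29, 3/58, 7/58, 4/29, 4/29, 17/58, 12/29, 31/58, 39/58, 22/29, 25/29, 1]
j=0: u_0=1/720 ∈ [0, 1/29) → index 0
j=1: u_1=61/720 ∈ [3/58, 7/58) → index 2
j=2: u_2=121/720 ∈ [4/29, 17/58) → index 5
j=3: u_3=181/720 ∈ [4/29, 17/58) → index 5
j=4: u_4=241/720 ∈ [17/58, 12/29) → index 6
j=5: u_5=301/720 ∈ [12/29, 31/58) → index 7
j=6: u_6=361/720 ∈ [12/29, 31/58) → index 7
j=7: u_7=421/720 ∈ [31/58, 39/58) → index 8
j=8: u_8=481/720 ∈ [31/58, 39/58) → index 8
j=9: u_9=541/720 ∈ [39/58, 22/29) → index 9
j=10: u_10=601/720 ∈ [22/29, 25/29) → index 10
j=11: u_11=661/720 ∈ [25/29, 1) → index 11

0 2 5 5 6 7 7 8 8 9 10 11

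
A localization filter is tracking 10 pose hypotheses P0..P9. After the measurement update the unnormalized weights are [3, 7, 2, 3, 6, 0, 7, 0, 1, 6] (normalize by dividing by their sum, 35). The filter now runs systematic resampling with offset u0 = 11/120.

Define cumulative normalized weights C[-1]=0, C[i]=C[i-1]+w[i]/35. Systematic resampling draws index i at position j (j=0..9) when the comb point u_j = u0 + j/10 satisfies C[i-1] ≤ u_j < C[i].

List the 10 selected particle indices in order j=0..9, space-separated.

1 1 2 3 4 4 6 6 9 9

C = [3/35, 2/7, 12/35, 3/7, 3/5, 3/5, 4/5, 4/5, 29/35, 1]
j=0: u_0=11/120 ∈ [3/35, 2/7) → index 1
j=1: u_1=23/120 ∈ [3/35, 2/7) → index 1
j=2: u_2=7/24 ∈ [2/7, 12/35) → index 2
j=3: u_3=47/120 ∈ [12/35, 3/7) → index 3
j=4: u_4=59/120 ∈ [3/7, 3/5) → index 4
j=5: u_5=71/120 ∈ [3/7, 3/5) → index 4
j=6: u_6=83/120 ∈ [3/5, 4/5) → index 6
j=7: u_7=19/24 ∈ [3/5, 4/5) → index 6
j=8: u_8=107/120 ∈ [29/35, 1) → index 9
j=9: u_9=119/120 ∈ [29/35, 1) → index 9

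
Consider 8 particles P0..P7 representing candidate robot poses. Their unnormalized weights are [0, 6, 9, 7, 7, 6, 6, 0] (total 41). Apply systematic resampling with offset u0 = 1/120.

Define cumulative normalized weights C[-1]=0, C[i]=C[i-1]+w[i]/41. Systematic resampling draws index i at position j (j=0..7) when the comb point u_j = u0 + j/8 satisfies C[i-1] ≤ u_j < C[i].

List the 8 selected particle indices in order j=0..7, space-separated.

C = [0, 6/41, 15/41, 22/41, 29/41, 35/41, 1, 1]
j=0: u_0=1/120 ∈ [0, 6/41) → index 1
j=1: u_1=2/15 ∈ [0, 6/41) → index 1
j=2: u_2=31/120 ∈ [6/41, 15/41) → index 2
j=3: u_3=23/60 ∈ [15/41, 22/41) → index 3
j=4: u_4=61/120 ∈ [15/41, 22/41) → index 3
j=5: u_5=19/30 ∈ [22/41, 29/41) → index 4
j=6: u_6=91/120 ∈ [29/41, 35/41) → index 5
j=7: u_7=53/60 ∈ [35/41, 1) → index 6

1 1 2 3 3 4 5 6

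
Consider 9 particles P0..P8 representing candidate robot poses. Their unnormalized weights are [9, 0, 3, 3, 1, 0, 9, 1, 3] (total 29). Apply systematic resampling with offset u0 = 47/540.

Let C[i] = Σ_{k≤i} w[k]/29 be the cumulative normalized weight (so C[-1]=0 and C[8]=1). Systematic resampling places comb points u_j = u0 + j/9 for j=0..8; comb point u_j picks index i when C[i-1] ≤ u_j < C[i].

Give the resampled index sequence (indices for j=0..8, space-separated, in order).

0 0 0 3 4 6 6 7 8

C = [9/29, 9/29, 12/29, 15/29, 16/29, 16/29, 25/29, 26/29, 1]
j=0: u_0=47/540 ∈ [0, 9/29) → index 0
j=1: u_1=107/540 ∈ [0, 9/29) → index 0
j=2: u_2=167/540 ∈ [0, 9/29) → index 0
j=3: u_3=227/540 ∈ [12/29, 15/29) → index 3
j=4: u_4=287/540 ∈ [15/29, 16/29) → index 4
j=5: u_5=347/540 ∈ [16/29, 25/29) → index 6
j=6: u_6=407/540 ∈ [16/29, 25/29) → index 6
j=7: u_7=467/540 ∈ [25/29, 26/29) → index 7
j=8: u_8=527/540 ∈ [26/29, 1) → index 8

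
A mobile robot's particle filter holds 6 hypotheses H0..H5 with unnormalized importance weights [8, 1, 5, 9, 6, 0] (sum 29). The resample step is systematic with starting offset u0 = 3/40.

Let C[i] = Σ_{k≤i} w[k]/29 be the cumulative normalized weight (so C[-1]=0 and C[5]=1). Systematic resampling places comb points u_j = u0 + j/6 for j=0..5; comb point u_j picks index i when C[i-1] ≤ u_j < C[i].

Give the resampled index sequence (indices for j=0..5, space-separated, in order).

0 0 2 3 3 4

C = [8/29, 9/29, 14/29, 23/29, 1, 1]
j=0: u_0=3/40 ∈ [0, 8/29) → index 0
j=1: u_1=29/120 ∈ [0, 8/29) → index 0
j=2: u_2=49/120 ∈ [9/29, 14/29) → index 2
j=3: u_3=23/40 ∈ [14/29, 23/29) → index 3
j=4: u_4=89/120 ∈ [14/29, 23/29) → index 3
j=5: u_5=109/120 ∈ [23/29, 1) → index 4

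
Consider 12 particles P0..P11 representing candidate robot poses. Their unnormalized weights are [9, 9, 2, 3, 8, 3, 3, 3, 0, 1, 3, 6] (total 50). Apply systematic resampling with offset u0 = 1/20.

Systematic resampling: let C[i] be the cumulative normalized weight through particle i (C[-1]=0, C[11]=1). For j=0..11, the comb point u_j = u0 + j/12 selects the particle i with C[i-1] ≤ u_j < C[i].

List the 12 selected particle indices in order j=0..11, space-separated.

0 0 1 1 2 4 4 5 6 9 11 11

C = [9/50, 9/25, 2/5, 23/50, 31/50, 17/25, 37/50, 4/5, 4/5, 41/50, 22/25, 1]
j=0: u_0=1/20 ∈ [0, 9/50) → index 0
j=1: u_1=2/15 ∈ [0, 9/50) → index 0
j=2: u_2=13/60 ∈ [9/50, 9/25) → index 1
j=3: u_3=3/10 ∈ [9/50, 9/25) → index 1
j=4: u_4=23/60 ∈ [9/25, 2/5) → index 2
j=5: u_5=7/15 ∈ [23/50, 31/50) → index 4
j=6: u_6=11/20 ∈ [23/50, 31/50) → index 4
j=7: u_7=19/30 ∈ [31/50, 17/25) → index 5
j=8: u_8=43/60 ∈ [17/25, 37/50) → index 6
j=9: u_9=4/5 ∈ [4/5, 41/50) → index 9
j=10: u_10=53/60 ∈ [22/25, 1) → index 11
j=11: u_11=29/30 ∈ [22/25, 1) → index 11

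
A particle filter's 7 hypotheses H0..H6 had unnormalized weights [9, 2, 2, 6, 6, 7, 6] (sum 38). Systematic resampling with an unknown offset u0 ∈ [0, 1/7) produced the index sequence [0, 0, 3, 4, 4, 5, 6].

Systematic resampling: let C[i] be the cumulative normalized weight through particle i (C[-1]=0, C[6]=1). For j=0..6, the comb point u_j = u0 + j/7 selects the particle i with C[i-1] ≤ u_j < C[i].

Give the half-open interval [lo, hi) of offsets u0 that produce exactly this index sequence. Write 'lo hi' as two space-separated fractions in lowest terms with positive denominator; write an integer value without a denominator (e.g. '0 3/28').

1/14 23/266

C = [9/38, 11/38, 13/38, 1/2, 25/38, 16/19, 1]
j=0 picked index 0: u0 ∈ [0, 9/38)
j=1 picked index 0: u0 ∈ [-1/7, 25/266)
j=2 picked index 3: u0 ∈ [15/266, 3/14)
j=3 picked index 4: u0 ∈ [1/14, 61/266)
j=4 picked index 4: u0 ∈ [-1/14, 23/266)
j=5 picked index 5: u0 ∈ [-15/266, 17/133)
j=6 picked index 6: u0 ∈ [-2/133, 1/7)
intersection: [1/14, 23/266)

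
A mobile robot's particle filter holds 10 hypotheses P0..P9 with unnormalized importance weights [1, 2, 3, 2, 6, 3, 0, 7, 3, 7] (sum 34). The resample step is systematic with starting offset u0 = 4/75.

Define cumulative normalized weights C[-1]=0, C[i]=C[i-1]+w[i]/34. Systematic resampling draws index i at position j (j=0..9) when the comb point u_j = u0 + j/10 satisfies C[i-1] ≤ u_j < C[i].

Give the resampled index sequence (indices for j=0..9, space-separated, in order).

1 2 4 4 5 7 7 8 9 9

C = [1/34, 3/34, 3/17, 4/17, 7/17, 1/2, 1/2, 12/17, 27/34, 1]
j=0: u_0=4/75 ∈ [1/34, 3/34) → index 1
j=1: u_1=23/150 ∈ [3/34, 3/17) → index 2
j=2: u_2=19/75 ∈ [4/17, 7/17) → index 4
j=3: u_3=53/150 ∈ [4/17, 7/17) → index 4
j=4: u_4=34/75 ∈ [7/17, 1/2) → index 5
j=5: u_5=83/150 ∈ [1/2, 12/17) → index 7
j=6: u_6=49/75 ∈ [1/2, 12/17) → index 7
j=7: u_7=113/150 ∈ [12/17, 27/34) → index 8
j=8: u_8=64/75 ∈ [27/34, 1) → index 9
j=9: u_9=143/150 ∈ [27/34, 1) → index 9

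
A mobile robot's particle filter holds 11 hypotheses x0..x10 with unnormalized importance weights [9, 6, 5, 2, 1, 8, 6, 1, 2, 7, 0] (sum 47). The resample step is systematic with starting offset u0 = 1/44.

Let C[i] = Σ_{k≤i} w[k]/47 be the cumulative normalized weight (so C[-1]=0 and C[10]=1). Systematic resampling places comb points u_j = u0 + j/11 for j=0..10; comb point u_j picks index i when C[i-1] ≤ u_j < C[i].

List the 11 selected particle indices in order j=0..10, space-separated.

C = [9/47, 15/47, 20/47, 22/47, 23/47, 31/47, 37/47, 38/47, 40/47, 1, 1]
j=0: u_0=1/44 ∈ [0, 9/47) → index 0
j=1: u_1=5/44 ∈ [0, 9/47) → index 0
j=2: u_2=9/44 ∈ [9/47, 15/47) → index 1
j=3: u_3=13/44 ∈ [9/47, 15/47) → index 1
j=4: u_4=17/44 ∈ [15/47, 20/47) → index 2
j=5: u_5=21/44 ∈ [22/47, 23/47) → index 4
j=6: u_6=25/44 ∈ [23/47, 31/47) → index 5
j=7: u_7=29/44 ∈ [23/47, 31/47) → index 5
j=8: u_8=3/4 ∈ [31/47, 37/47) → index 6
j=9: u_9=37/44 ∈ [38/47, 40/47) → index 8
j=10: u_10=41/44 ∈ [40/47, 1) → index 9

0 0 1 1 2 4 5 5 6 8 9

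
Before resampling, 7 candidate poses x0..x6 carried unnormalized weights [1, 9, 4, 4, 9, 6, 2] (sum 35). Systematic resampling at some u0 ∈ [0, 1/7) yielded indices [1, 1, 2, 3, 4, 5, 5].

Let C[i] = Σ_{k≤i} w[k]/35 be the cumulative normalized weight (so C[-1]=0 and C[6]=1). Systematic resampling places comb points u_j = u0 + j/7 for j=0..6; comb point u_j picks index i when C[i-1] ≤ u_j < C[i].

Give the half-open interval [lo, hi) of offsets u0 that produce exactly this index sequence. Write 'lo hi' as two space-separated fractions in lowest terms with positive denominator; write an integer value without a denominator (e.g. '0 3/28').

C = [1/35, 2/7, 2/5, 18/35, 27/35, 33/35, 1]
j=0 picked index 1: u0 ∈ [1/35, 2/7)
j=1 picked index 1: u0 ∈ [-4/35, 1/7)
j=2 picked index 2: u0 ∈ [0, 4/35)
j=3 picked index 3: u0 ∈ [-1/35, 3/35)
j=4 picked index 4: u0 ∈ [-2/35, 1/5)
j=5 picked index 5: u0 ∈ [2/35, 8/35)
j=6 picked index 5: u0 ∈ [-3/35, 3/35)
intersection: [2/35, 3/35)

2/35 3/35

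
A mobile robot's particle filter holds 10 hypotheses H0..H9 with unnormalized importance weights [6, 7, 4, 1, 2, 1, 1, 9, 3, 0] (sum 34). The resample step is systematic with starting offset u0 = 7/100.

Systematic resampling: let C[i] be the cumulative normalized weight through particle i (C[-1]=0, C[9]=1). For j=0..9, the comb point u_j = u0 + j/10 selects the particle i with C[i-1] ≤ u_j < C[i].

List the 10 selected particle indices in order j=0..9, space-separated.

C = [3/17, 13/34, 1/2, 9/17, 10/17, 21/34, 11/17, 31/34, 1, 1]
j=0: u_0=7/100 ∈ [0, 3/17) → index 0
j=1: u_1=17/100 ∈ [0, 3/17) → index 0
j=2: u_2=27/100 ∈ [3/17, 13/34) → index 1
j=3: u_3=37/100 ∈ [3/17, 13/34) → index 1
j=4: u_4=47/100 ∈ [13/34, 1/2) → index 2
j=5: u_5=57/100 ∈ [9/17, 10/17) → index 4
j=6: u_6=67/100 ∈ [11/17, 31/34) → index 7
j=7: u_7=77/100 ∈ [11/17, 31/34) → index 7
j=8: u_8=87/100 ∈ [11/17, 31/34) → index 7
j=9: u_9=97/100 ∈ [31/34, 1) → index 8

0 0 1 1 2 4 7 7 7 8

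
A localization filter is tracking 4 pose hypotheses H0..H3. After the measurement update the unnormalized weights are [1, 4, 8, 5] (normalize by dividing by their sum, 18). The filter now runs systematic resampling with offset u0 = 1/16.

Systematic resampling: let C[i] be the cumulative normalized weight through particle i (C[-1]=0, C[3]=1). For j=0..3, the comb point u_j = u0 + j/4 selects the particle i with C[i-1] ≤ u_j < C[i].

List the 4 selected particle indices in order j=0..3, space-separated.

1 2 2 3

C = [1/18, 5/18, 13/18, 1]
j=0: u_0=1/16 ∈ [1/18, 5/18) → index 1
j=1: u_1=5/16 ∈ [5/18, 13/18) → index 2
j=2: u_2=9/16 ∈ [5/18, 13/18) → index 2
j=3: u_3=13/16 ∈ [13/18, 1) → index 3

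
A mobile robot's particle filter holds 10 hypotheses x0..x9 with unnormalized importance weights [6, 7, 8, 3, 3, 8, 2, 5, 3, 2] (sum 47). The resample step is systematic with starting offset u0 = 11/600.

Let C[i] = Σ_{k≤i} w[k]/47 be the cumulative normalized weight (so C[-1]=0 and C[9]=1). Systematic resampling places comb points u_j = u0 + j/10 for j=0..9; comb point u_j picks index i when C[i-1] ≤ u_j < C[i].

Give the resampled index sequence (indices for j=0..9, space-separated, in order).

C = [6/47, 13/47, 21/47, 24/47, 27/47, 35/47, 37/47, 42/47, 45/47, 1]
j=0: u_0=11/600 ∈ [0, 6/47) → index 0
j=1: u_1=71/600 ∈ [0, 6/47) → index 0
j=2: u_2=131/600 ∈ [6/47, 13/47) → index 1
j=3: u_3=191/600 ∈ [13/47, 21/47) → index 2
j=4: u_4=251/600 ∈ [13/47, 21/47) → index 2
j=5: u_5=311/600 ∈ [24/47, 27/47) → index 4
j=6: u_6=371/600 ∈ [27/47, 35/47) → index 5
j=7: u_7=431/600 ∈ [27/47, 35/47) → index 5
j=8: u_8=491/600 ∈ [37/47, 42/47) → index 7
j=9: u_9=551/600 ∈ [42/47, 45/47) → index 8

0 0 1 2 2 4 5 5 7 8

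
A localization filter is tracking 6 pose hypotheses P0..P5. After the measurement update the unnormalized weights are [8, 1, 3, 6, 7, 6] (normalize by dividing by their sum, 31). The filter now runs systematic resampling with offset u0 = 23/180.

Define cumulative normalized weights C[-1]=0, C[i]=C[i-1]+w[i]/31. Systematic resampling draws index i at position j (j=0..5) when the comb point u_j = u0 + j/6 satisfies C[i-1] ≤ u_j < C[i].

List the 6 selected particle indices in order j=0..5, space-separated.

0 2 3 4 4 5

C = [8/31, 9/31, 12/31, 18/31, 25/31, 1]
j=0: u_0=23/180 ∈ [0, 8/31) → index 0
j=1: u_1=53/180 ∈ [9/31, 12/31) → index 2
j=2: u_2=83/180 ∈ [12/31, 18/31) → index 3
j=3: u_3=113/180 ∈ [18/31, 25/31) → index 4
j=4: u_4=143/180 ∈ [18/31, 25/31) → index 4
j=5: u_5=173/180 ∈ [25/31, 1) → index 5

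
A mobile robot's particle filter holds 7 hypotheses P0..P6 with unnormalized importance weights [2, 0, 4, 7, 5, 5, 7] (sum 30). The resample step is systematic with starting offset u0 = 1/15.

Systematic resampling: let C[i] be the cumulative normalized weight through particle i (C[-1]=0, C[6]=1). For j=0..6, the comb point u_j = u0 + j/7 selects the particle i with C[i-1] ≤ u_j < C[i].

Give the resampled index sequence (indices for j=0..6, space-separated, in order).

C = [1/15, 1/15, 1/5, 13/30, 3/5, 23/30, 1]
j=0: u_0=1/15 ∈ [1/15, 1/5) → index 2
j=1: u_1=22/105 ∈ [1/5, 13/30) → index 3
j=2: u_2=37/105 ∈ [1/5, 13/30) → index 3
j=3: u_3=52/105 ∈ [13/30, 3/5) → index 4
j=4: u_4=67/105 ∈ [3/5, 23/30) → index 5
j=5: u_5=82/105 ∈ [23/30, 1) → index 6
j=6: u_6=97/105 ∈ [23/30, 1) → index 6

2 3 3 4 5 6 6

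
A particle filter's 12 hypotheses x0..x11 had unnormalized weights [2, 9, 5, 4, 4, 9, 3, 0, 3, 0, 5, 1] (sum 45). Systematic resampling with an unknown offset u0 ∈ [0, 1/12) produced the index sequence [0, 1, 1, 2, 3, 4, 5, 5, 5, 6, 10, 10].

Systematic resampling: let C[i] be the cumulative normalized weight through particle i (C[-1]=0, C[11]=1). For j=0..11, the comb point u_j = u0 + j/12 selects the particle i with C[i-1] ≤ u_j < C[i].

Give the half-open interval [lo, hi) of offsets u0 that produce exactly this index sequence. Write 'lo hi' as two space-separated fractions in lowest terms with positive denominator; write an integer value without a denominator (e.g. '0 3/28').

C = [2/45, 11/45, 16/45, 4/9, 8/15, 11/15, 4/5, 4/5, 13/15, 13/15, 44/45, 1]
j=0 picked index 0: u0 ∈ [0, 2/45)
j=1 picked index 1: u0 ∈ [-7/180, 29/180)
j=2 picked index 1: u0 ∈ [-11/90, 7/90)
j=3 picked index 2: u0 ∈ [-1/180, 19/180)
j=4 picked index 3: u0 ∈ [1/45, 1/9)
j=5 picked index 4: u0 ∈ [1/36, 7/60)
j=6 picked index 5: u0 ∈ [1/30, 7/30)
j=7 picked index 5: u0 ∈ [-1/20, 3/20)
j=8 picked index 5: u0 ∈ [-2/15, 1/15)
j=9 picked index 6: u0 ∈ [-1/60, 1/20)
j=10 picked index 10: u0 ∈ [1/30, 13/90)
j=11 picked index 10: u0 ∈ [-1/20, 11/180)
intersection: [1/30, 2/45)

1/30 2/45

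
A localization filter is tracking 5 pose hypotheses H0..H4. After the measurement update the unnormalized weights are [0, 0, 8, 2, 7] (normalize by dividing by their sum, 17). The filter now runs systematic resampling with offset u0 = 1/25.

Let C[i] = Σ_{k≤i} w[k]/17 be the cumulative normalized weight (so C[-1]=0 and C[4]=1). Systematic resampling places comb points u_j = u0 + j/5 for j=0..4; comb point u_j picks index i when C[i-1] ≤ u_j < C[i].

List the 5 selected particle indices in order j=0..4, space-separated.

2 2 2 4 4

C = [0, 0, 8/17, 10/17, 1]
j=0: u_0=1/25 ∈ [0, 8/17) → index 2
j=1: u_1=6/25 ∈ [0, 8/17) → index 2
j=2: u_2=11/25 ∈ [0, 8/17) → index 2
j=3: u_3=16/25 ∈ [10/17, 1) → index 4
j=4: u_4=21/25 ∈ [10/17, 1) → index 4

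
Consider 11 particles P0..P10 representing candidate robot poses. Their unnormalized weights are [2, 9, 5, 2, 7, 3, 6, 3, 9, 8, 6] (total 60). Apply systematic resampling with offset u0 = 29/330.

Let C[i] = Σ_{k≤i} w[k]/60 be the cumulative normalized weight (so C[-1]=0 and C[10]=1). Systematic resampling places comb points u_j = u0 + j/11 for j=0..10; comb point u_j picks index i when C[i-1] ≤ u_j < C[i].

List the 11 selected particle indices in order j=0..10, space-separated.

1 1 3 4 5 6 8 8 9 10 10

C = [1/30, 11/60, 4/15, 3/10, 5/12, 7/15, 17/30, 37/60, 23/30, 9/10, 1]
j=0: u_0=29/330 ∈ [1/30, 11/60) → index 1
j=1: u_1=59/330 ∈ [1/30, 11/60) → index 1
j=2: u_2=89/330 ∈ [4/15, 3/10) → index 3
j=3: u_3=119/330 ∈ [3/10, 5/12) → index 4
j=4: u_4=149/330 ∈ [5/12, 7/15) → index 5
j=5: u_5=179/330 ∈ [7/15, 17/30) → index 6
j=6: u_6=19/30 ∈ [37/60, 23/30) → index 8
j=7: u_7=239/330 ∈ [37/60, 23/30) → index 8
j=8: u_8=269/330 ∈ [23/30, 9/10) → index 9
j=9: u_9=299/330 ∈ [9/10, 1) → index 10
j=10: u_10=329/330 ∈ [9/10, 1) → index 10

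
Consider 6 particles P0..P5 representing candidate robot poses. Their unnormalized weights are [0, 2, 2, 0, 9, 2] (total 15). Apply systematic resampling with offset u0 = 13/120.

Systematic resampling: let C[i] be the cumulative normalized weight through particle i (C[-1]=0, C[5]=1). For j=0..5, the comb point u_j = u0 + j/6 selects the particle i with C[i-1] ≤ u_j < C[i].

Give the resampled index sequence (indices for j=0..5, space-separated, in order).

1 4 4 4 4 5

C = [0, 2/15, 4/15, 4/15, 13/15, 1]
j=0: u_0=13/120 ∈ [0, 2/15) → index 1
j=1: u_1=11/40 ∈ [4/15, 13/15) → index 4
j=2: u_2=53/120 ∈ [4/15, 13/15) → index 4
j=3: u_3=73/120 ∈ [4/15, 13/15) → index 4
j=4: u_4=31/40 ∈ [4/15, 13/15) → index 4
j=5: u_5=113/120 ∈ [13/15, 1) → index 5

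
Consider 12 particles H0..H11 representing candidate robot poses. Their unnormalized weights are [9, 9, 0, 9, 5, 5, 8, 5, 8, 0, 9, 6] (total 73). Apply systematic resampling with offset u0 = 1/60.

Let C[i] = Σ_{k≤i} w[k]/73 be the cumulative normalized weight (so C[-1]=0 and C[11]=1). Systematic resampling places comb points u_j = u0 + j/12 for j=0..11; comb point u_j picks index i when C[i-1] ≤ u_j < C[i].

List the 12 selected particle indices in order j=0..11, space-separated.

C = [9/73, 18/73, 18/73, 27/73, 32/73, 37/73, 45/73, 50/73, 58/73, 58/73, 67/73, 1]
j=0: u_0=1/60 ∈ [0, 9/73) → index 0
j=1: u_1=1/10 ∈ [0, 9/73) → index 0
j=2: u_2=11/60 ∈ [9/73, 18/73) → index 1
j=3: u_3=4/15 ∈ [18/73, 27/73) → index 3
j=4: u_4=7/20 ∈ [18/73, 27/73) → index 3
j=5: u_5=13/30 ∈ [27/73, 32/73) → index 4
j=6: u_6=31/60 ∈ [37/73, 45/73) → index 6
j=7: u_7=3/5 ∈ [37/73, 45/73) → index 6
j=8: u_8=41/60 ∈ [45/73, 50/73) → index 7
j=9: u_9=23/30 ∈ [50/73, 58/73) → index 8
j=10: u_10=17/20 ∈ [58/73, 67/73) → index 10
j=11: u_11=14/15 ∈ [67/73, 1) → index 11

0 0 1 3 3 4 6 6 7 8 10 11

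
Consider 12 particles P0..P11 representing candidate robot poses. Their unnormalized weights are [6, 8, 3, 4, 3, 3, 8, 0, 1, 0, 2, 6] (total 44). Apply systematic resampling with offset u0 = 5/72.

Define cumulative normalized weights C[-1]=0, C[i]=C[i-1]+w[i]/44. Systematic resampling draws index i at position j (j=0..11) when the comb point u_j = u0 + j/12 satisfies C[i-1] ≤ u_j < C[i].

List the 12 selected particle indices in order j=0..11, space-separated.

C = [3/22, 7/22, 17/44, 21/44, 6/11, 27/44, 35/44, 35/44, 9/11, 9/11, 19/22, 1]
j=0: u_0=5/72 ∈ [0, 3/22) → index 0
j=1: u_1=11/72 ∈ [3/22, 7/22) → index 1
j=2: u_2=17/72 ∈ [3/22, 7/22) → index 1
j=3: u_3=23/72 ∈ [7/22, 17/44) → index 2
j=4: u_4=29/72 ∈ [17/44, 21/44) → index 3
j=5: u_5=35/72 ∈ [21/44, 6/11) → index 4
j=6: u_6=41/72 ∈ [6/11, 27/44) → index 5
j=7: u_7=47/72 ∈ [27/44, 35/44) → index 6
j=8: u_8=53/72 ∈ [27/44, 35/44) → index 6
j=9: u_9=59/72 ∈ [9/11, 19/22) → index 10
j=10: u_10=65/72 ∈ [19/22, 1) → index 11
j=11: u_11=71/72 ∈ [19/22, 1) → index 11

0 1 1 2 3 4 5 6 6 10 11 11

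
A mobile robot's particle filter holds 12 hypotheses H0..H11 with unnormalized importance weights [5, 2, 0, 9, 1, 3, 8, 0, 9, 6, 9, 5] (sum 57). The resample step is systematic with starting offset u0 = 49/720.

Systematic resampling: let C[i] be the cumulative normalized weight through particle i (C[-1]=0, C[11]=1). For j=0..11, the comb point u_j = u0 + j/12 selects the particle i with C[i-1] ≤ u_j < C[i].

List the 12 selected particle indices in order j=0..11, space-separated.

C = [5/57, 7/57, 7/57, 16/57, 17/57, 20/57, 28/57, 28/57, 37/57, 43/57, 52/57, 1]
j=0: u_0=49/720 ∈ [0, 5/57) → index 0
j=1: u_1=109/720 ∈ [7/57, 16/57) → index 3
j=2: u_2=169/720 ∈ [7/57, 16/57) → index 3
j=3: u_3=229/720 ∈ [17/57, 20/57) → index 5
j=4: u_4=289/720 ∈ [20/57, 28/57) → index 6
j=5: u_5=349/720 ∈ [20/57, 28/57) → index 6
j=6: u_6=409/720 ∈ [28/57, 37/57) → index 8
j=7: u_7=469/720 ∈ [37/57, 43/57) → index 9
j=8: u_8=529/720 ∈ [37/57, 43/57) → index 9
j=9: u_9=589/720 ∈ [43/57, 52/57) → index 10
j=10: u_10=649/720 ∈ [43/57, 52/57) → index 10
j=11: u_11=709/720 ∈ [52/57, 1) → index 11

0 3 3 5 6 6 8 9 9 10 10 11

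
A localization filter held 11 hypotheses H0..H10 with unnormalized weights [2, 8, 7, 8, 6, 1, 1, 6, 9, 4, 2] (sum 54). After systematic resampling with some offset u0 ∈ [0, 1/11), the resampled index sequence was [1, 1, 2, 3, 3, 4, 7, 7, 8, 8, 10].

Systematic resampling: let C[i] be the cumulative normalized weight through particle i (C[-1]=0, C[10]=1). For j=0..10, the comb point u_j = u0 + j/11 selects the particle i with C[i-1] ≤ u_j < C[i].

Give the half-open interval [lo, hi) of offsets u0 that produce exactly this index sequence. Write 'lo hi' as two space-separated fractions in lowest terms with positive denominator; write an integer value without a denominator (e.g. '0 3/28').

C = [1/27, 5/27, 17/54, 25/54, 31/54, 16/27, 11/18, 13/18, 8/9, 26/27, 1]
j=0 picked index 1: u0 ∈ [1/27, 5/27)
j=1 picked index 1: u0 ∈ [-16/297, 28/297)
j=2 picked index 2: u0 ∈ [1/297, 79/594)
j=3 picked index 3: u0 ∈ [25/594, 113/594)
j=4 picked index 3: u0 ∈ [-29/594, 59/594)
j=5 picked index 4: u0 ∈ [5/594, 71/594)
j=6 picked index 7: u0 ∈ [13/198, 35/198)
j=7 picked index 7: u0 ∈ [-5/198, 17/198)
j=8 picked index 8: u0 ∈ [-1/198, 16/99)
j=9 picked index 8: u0 ∈ [-19/198, 7/99)
j=10 picked index 10: u0 ∈ [16/297, 1/11)
intersection: [13/198, 7/99)

13/198 7/99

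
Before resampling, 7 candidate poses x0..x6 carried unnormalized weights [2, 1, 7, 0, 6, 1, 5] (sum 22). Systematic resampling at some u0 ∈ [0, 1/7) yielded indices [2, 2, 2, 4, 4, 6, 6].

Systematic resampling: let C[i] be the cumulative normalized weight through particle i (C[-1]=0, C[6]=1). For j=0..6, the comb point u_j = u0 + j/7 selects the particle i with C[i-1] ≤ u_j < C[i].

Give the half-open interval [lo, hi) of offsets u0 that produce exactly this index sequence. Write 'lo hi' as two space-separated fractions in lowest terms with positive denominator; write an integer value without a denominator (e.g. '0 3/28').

C = [1/11, 3/22, 5/11, 5/11, 8/11, 17/22, 1]
j=0 picked index 2: u0 ∈ [3/22, 5/11)
j=1 picked index 2: u0 ∈ [-1/154, 24/77)
j=2 picked index 2: u0 ∈ [-23/154, 13/77)
j=3 picked index 4: u0 ∈ [2/77, 23/77)
j=4 picked index 4: u0 ∈ [-9/77, 12/77)
j=5 picked index 6: u0 ∈ [9/154, 2/7)
j=6 picked index 6: u0 ∈ [-13/154, 1/7)
intersection: [3/22, 1/7)

3/22 1/7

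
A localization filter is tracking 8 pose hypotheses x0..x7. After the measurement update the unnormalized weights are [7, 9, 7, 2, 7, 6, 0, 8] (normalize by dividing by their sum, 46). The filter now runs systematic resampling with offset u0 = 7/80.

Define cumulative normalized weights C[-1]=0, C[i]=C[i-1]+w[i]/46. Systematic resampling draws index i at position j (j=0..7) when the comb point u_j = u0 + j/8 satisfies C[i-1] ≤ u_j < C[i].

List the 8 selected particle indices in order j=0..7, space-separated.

C = [7/46, 8/23, 1/2, 25/46, 16/23, 19/23, 19/23, 1]
j=0: u_0=7/80 ∈ [0, 7/46) → index 0
j=1: u_1=17/80 ∈ [7/46, 8/23) → index 1
j=2: u_2=27/80 ∈ [7/46, 8/23) → index 1
j=3: u_3=37/80 ∈ [8/23, 1/2) → index 2
j=4: u_4=47/80 ∈ [25/46, 16/23) → index 4
j=5: u_5=57/80 ∈ [16/23, 19/23) → index 5
j=6: u_6=67/80 ∈ [19/23, 1) → index 7
j=7: u_7=77/80 ∈ [19/23, 1) → index 7

0 1 1 2 4 5 7 7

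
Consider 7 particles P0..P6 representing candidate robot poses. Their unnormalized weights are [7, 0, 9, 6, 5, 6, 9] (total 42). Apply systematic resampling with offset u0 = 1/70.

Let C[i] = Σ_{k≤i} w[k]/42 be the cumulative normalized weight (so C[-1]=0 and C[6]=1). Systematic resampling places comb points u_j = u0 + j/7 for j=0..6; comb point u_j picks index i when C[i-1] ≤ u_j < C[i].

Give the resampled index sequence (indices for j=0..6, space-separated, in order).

C = [1/6, 1/6, 8/21, 11/21, 9/14, 11/14, 1]
j=0: u_0=1/70 ∈ [0, 1/6) → index 0
j=1: u_1=11/70 ∈ [0, 1/6) → index 0
j=2: u_2=3/10 ∈ [1/6, 8/21) → index 2
j=3: u_3=31/70 ∈ [8/21, 11/21) → index 3
j=4: u_4=41/70 ∈ [11/21, 9/14) → index 4
j=5: u_5=51/70 ∈ [9/14, 11/14) → index 5
j=6: u_6=61/70 ∈ [11/14, 1) → index 6

0 0 2 3 4 5 6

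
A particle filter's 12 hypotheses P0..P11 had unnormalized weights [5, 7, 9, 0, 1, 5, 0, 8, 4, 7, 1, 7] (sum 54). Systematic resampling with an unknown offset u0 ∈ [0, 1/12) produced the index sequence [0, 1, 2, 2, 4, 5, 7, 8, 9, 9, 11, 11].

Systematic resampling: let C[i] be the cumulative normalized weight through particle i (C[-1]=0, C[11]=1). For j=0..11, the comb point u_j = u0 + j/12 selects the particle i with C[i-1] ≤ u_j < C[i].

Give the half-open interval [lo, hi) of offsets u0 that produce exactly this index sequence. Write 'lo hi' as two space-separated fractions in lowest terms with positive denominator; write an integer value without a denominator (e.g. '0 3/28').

7/108 2/27

C = [5/54, 2/9, 7/18, 7/18, 11/27, 1/2, 1/2, 35/54, 13/18, 23/27, 47/54, 1]
j=0 picked index 0: u0 ∈ [0, 5/54)
j=1 picked index 1: u0 ∈ [1/108, 5/36)
j=2 picked index 2: u0 ∈ [1/18, 2/9)
j=3 picked index 2: u0 ∈ [-1/36, 5/36)
j=4 picked index 4: u0 ∈ [1/18, 2/27)
j=5 picked index 5: u0 ∈ [-1/108, 1/12)
j=6 picked index 7: u0 ∈ [0, 4/27)
j=7 picked index 8: u0 ∈ [7/108, 5/36)
j=8 picked index 9: u0 ∈ [1/18, 5/27)
j=9 picked index 9: u0 ∈ [-1/36, 11/108)
j=10 picked index 11: u0 ∈ [1/27, 1/6)
j=11 picked index 11: u0 ∈ [-5/108, 1/12)
intersection: [7/108, 2/27)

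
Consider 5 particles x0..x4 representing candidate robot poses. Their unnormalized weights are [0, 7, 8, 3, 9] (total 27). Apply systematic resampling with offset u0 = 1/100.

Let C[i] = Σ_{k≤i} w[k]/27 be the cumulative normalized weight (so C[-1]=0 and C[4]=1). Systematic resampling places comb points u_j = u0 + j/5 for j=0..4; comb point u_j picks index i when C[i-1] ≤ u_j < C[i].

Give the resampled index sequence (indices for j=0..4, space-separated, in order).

C = [0, 7/27, 5/9, 2/3, 1]
j=0: u_0=1/100 ∈ [0, 7/27) → index 1
j=1: u_1=21/100 ∈ [0, 7/27) → index 1
j=2: u_2=41/100 ∈ [7/27, 5/9) → index 2
j=3: u_3=61/100 ∈ [5/9, 2/3) → index 3
j=4: u_4=81/100 ∈ [2/3, 1) → index 4

1 1 2 3 4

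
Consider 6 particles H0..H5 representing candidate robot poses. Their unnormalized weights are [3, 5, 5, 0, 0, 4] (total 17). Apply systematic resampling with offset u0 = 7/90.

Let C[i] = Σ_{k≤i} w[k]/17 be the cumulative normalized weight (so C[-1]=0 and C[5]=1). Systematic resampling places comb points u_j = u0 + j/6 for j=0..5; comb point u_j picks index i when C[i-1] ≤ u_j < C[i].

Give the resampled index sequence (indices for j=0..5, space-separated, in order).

0 1 1 2 2 5

C = [3/17, 8/17, 13/17, 13/17, 13/17, 1]
j=0: u_0=7/90 ∈ [0, 3/17) → index 0
j=1: u_1=11/45 ∈ [3/17, 8/17) → index 1
j=2: u_2=37/90 ∈ [3/17, 8/17) → index 1
j=3: u_3=26/45 ∈ [8/17, 13/17) → index 2
j=4: u_4=67/90 ∈ [8/17, 13/17) → index 2
j=5: u_5=41/45 ∈ [13/17, 1) → index 5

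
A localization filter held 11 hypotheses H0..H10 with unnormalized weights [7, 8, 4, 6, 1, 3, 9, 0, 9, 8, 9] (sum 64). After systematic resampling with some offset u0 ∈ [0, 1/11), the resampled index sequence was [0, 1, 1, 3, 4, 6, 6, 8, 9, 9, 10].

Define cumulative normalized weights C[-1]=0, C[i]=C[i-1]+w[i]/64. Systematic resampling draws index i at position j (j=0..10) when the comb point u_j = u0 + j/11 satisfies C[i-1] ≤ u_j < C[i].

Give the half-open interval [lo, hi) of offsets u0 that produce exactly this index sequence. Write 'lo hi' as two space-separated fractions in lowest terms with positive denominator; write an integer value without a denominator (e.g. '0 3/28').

19/704 29/704

C = [7/64, 15/64, 19/64, 25/64, 13/32, 29/64, 19/32, 19/32, 47/64, 55/64, 1]
j=0 picked index 0: u0 ∈ [0, 7/64)
j=1 picked index 1: u0 ∈ [13/704, 101/704)
j=2 picked index 1: u0 ∈ [-51/704, 37/704)
j=3 picked index 3: u0 ∈ [17/704, 83/704)
j=4 picked index 4: u0 ∈ [19/704, 15/352)
j=5 picked index 6: u0 ∈ [-1/704, 49/352)
j=6 picked index 6: u0 ∈ [-65/704, 17/352)
j=7 picked index 8: u0 ∈ [-15/352, 69/704)
j=8 picked index 9: u0 ∈ [5/704, 93/704)
j=9 picked index 9: u0 ∈ [-59/704, 29/704)
j=10 picked index 10: u0 ∈ [-35/704, 1/11)
intersection: [19/704, 29/704)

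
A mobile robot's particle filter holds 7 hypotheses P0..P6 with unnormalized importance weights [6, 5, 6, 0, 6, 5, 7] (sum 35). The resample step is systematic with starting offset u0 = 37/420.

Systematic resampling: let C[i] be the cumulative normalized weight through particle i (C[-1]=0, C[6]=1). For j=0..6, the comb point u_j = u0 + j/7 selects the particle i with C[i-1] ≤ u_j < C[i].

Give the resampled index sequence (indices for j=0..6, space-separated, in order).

C = [6/35, 11/35, 17/35, 17/35, 23/35, 4/5, 1]
j=0: u_0=37/420 ∈ [0, 6/35) → index 0
j=1: u_1=97/420 ∈ [6/35, 11/35) → index 1
j=2: u_2=157/420 ∈ [11/35, 17/35) → index 2
j=3: u_3=31/60 ∈ [17/35, 23/35) → index 4
j=4: u_4=277/420 ∈ [23/35, 4/5) → index 5
j=5: u_5=337/420 ∈ [4/5, 1) → index 6
j=6: u_6=397/420 ∈ [4/5, 1) → index 6

0 1 2 4 5 6 6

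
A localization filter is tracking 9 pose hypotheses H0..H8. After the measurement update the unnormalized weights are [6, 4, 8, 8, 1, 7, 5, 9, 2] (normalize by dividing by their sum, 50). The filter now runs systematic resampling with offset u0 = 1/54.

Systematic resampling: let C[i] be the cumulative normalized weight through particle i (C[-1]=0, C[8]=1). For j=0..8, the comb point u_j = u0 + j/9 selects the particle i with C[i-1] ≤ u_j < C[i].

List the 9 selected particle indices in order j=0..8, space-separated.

0 1 2 2 3 5 6 7 7

C = [3/25, 1/5, 9/25, 13/25, 27/50, 17/25, 39/50, 24/25, 1]
j=0: u_0=1/54 ∈ [0, 3/25) → index 0
j=1: u_1=7/54 ∈ [3/25, 1/5) → index 1
j=2: u_2=13/54 ∈ [1/5, 9/25) → index 2
j=3: u_3=19/54 ∈ [1/5, 9/25) → index 2
j=4: u_4=25/54 ∈ [9/25, 13/25) → index 3
j=5: u_5=31/54 ∈ [27/50, 17/25) → index 5
j=6: u_6=37/54 ∈ [17/25, 39/50) → index 6
j=7: u_7=43/54 ∈ [39/50, 24/25) → index 7
j=8: u_8=49/54 ∈ [39/50, 24/25) → index 7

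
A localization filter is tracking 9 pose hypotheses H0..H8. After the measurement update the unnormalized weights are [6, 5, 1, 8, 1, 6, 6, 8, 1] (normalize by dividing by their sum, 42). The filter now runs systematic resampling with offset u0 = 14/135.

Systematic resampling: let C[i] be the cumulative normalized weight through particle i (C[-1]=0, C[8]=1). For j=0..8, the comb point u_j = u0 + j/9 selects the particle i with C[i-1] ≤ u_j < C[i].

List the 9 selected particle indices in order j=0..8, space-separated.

C = [1/7, 11/42, 2/7, 10/21, 1/2, 9/14, 11/14, 41/42, 1]
j=0: u_0=14/135 ∈ [0, 1/7) → index 0
j=1: u_1=29/135 ∈ [1/7, 11/42) → index 1
j=2: u_2=44/135 ∈ [2/7, 10/21) → index 3
j=3: u_3=59/135 ∈ [2/7, 10/21) → index 3
j=4: u_4=74/135 ∈ [1/2, 9/14) → index 5
j=5: u_5=89/135 ∈ [9/14, 11/14) → index 6
j=6: u_6=104/135 ∈ [9/14, 11/14) → index 6
j=7: u_7=119/135 ∈ [11/14, 41/42) → index 7
j=8: u_8=134/135 ∈ [41/42, 1) → index 8

0 1 3 3 5 6 6 7 8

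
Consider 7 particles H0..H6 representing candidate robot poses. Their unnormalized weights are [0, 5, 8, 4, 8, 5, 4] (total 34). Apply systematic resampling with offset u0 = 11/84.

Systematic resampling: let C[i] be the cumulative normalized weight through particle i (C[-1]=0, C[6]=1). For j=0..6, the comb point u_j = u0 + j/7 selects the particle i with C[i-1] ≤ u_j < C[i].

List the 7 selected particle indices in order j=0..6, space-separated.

C = [0, 5/34, 13/34, 1/2, 25/34, 15/17, 1]
j=0: u_0=11/84 ∈ [0, 5/34) → index 1
j=1: u_1=23/84 ∈ [5/34, 13/34) → index 2
j=2: u_2=5/12 ∈ [13/34, 1/2) → index 3
j=3: u_3=47/84 ∈ [1/2, 25/34) → index 4
j=4: u_4=59/84 ∈ [1/2, 25/34) → index 4
j=5: u_5=71/84 ∈ [25/34, 15/17) → index 5
j=6: u_6=83/84 ∈ [15/17, 1) → index 6

1 2 3 4 4 5 6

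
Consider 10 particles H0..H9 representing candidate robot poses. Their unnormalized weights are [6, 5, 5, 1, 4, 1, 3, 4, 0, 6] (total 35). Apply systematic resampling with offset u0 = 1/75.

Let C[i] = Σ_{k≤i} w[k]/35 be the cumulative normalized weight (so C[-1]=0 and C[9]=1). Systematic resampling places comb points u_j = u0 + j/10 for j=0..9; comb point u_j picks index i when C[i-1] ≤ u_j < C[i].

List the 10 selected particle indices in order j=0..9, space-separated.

C = [6/35, 11/35, 16/35, 17/35, 3/5, 22/35, 5/7, 29/35, 29/35, 1]
j=0: u_0=1/75 ∈ [0, 6/35) → index 0
j=1: u_1=17/150 ∈ [0, 6/35) → index 0
j=2: u_2=16/75 ∈ [6/35, 11/35) → index 1
j=3: u_3=47/150 ∈ [6/35, 11/35) → index 1
j=4: u_4=31/75 ∈ [11/35, 16/35) → index 2
j=5: u_5=77/150 ∈ [17/35, 3/5) → index 4
j=6: u_6=46/75 ∈ [3/5, 22/35) → index 5
j=7: u_7=107/150 ∈ [22/35, 5/7) → index 6
j=8: u_8=61/75 ∈ [5/7, 29/35) → index 7
j=9: u_9=137/150 ∈ [29/35, 1) → index 9

0 0 1 1 2 4 5 6 7 9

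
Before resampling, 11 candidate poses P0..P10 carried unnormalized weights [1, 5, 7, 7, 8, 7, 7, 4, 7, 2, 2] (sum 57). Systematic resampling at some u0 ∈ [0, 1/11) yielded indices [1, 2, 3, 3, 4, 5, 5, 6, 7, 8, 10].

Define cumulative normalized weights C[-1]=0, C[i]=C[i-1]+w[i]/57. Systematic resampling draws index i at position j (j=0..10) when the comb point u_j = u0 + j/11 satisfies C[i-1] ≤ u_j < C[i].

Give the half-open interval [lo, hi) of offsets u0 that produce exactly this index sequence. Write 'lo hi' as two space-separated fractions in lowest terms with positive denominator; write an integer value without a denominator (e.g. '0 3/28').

C = [1/57, 2/19, 13/57, 20/57, 28/57, 35/57, 14/19, 46/57, 53/57, 55/57, 1]
j=0 picked index 1: u0 ∈ [1/57, 2/19)
j=1 picked index 2: u0 ∈ [3/209, 86/627)
j=2 picked index 3: u0 ∈ [29/627, 106/627)
j=3 picked index 3: u0 ∈ [-28/627, 49/627)
j=4 picked index 4: u0 ∈ [-8/627, 80/627)
j=5 picked index 5: u0 ∈ [23/627, 100/627)
j=6 picked index 5: u0 ∈ [-34/627, 43/627)
j=7 picked index 6: u0 ∈ [-14/627, 21/209)
j=8 picked index 7: u0 ∈ [2/209, 50/627)
j=9 picked index 8: u0 ∈ [-7/627, 70/627)
j=10 picked index 10: u0 ∈ [35/627, 1/11)
intersection: [35/627, 43/627)

35/627 43/627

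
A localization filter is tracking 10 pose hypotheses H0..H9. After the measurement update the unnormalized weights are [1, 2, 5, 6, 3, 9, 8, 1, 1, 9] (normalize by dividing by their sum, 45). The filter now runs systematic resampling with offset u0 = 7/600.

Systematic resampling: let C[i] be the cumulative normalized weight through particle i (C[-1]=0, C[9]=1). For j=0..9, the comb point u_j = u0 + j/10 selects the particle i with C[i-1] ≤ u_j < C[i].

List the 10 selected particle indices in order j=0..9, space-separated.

0 2 3 4 5 5 6 6 9 9

C = [1/45, 1/15, 8/45, 14/45, 17/45, 26/45, 34/45, 7/9, 4/5, 1]
j=0: u_0=7/600 ∈ [0, 1/45) → index 0
j=1: u_1=67/600 ∈ [1/15, 8/45) → index 2
j=2: u_2=127/600 ∈ [8/45, 14/45) → index 3
j=3: u_3=187/600 ∈ [14/45, 17/45) → index 4
j=4: u_4=247/600 ∈ [17/45, 26/45) → index 5
j=5: u_5=307/600 ∈ [17/45, 26/45) → index 5
j=6: u_6=367/600 ∈ [26/45, 34/45) → index 6
j=7: u_7=427/600 ∈ [26/45, 34/45) → index 6
j=8: u_8=487/600 ∈ [4/5, 1) → index 9
j=9: u_9=547/600 ∈ [4/5, 1) → index 9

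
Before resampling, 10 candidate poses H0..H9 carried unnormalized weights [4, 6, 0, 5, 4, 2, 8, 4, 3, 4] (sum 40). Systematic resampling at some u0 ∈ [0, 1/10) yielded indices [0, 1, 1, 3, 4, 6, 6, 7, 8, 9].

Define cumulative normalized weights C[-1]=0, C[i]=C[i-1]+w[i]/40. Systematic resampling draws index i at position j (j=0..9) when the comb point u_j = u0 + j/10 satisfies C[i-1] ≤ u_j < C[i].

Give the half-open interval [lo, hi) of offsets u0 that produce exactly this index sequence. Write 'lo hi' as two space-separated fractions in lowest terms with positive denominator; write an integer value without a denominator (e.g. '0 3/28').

1/40 1/20

C = [1/10, 1/4, 1/4, 3/8, 19/40, 21/40, 29/40, 33/40, 9/10, 1]
j=0 picked index 0: u0 ∈ [0, 1/10)
j=1 picked index 1: u0 ∈ [0, 3/20)
j=2 picked index 1: u0 ∈ [-1/10, 1/20)
j=3 picked index 3: u0 ∈ [-1/20, 3/40)
j=4 picked index 4: u0 ∈ [-1/40, 3/40)
j=5 picked index 6: u0 ∈ [1/40, 9/40)
j=6 picked index 6: u0 ∈ [-3/40, 1/8)
j=7 picked index 7: u0 ∈ [1/40, 1/8)
j=8 picked index 8: u0 ∈ [1/40, 1/10)
j=9 picked index 9: u0 ∈ [0, 1/10)
intersection: [1/40, 1/20)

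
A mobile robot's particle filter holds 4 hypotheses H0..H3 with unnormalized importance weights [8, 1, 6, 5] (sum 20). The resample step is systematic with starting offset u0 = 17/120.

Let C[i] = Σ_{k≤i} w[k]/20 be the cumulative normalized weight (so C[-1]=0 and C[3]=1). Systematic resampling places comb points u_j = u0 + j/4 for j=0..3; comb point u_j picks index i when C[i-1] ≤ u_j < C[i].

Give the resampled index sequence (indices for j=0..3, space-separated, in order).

C = [2/5, 9/20, 3/4, 1]
j=0: u_0=17/120 ∈ [0, 2/5) → index 0
j=1: u_1=47/120 ∈ [0, 2/5) → index 0
j=2: u_2=77/120 ∈ [9/20, 3/4) → index 2
j=3: u_3=107/120 ∈ [3/4, 1) → index 3

0 0 2 3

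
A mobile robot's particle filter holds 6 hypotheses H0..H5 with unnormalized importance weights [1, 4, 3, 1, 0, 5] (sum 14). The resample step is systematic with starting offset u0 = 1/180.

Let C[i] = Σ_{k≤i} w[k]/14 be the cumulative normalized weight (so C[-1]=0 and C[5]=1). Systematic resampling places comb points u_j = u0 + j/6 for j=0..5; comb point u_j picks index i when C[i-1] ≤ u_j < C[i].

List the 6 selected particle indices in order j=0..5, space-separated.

0 1 1 2 5 5

C = [1/14, 5/14, 4/7, 9/14, 9/14, 1]
j=0: u_0=1/180 ∈ [0, 1/14) → index 0
j=1: u_1=31/180 ∈ [1/14, 5/14) → index 1
j=2: u_2=61/180 ∈ [1/14, 5/14) → index 1
j=3: u_3=91/180 ∈ [5/14, 4/7) → index 2
j=4: u_4=121/180 ∈ [9/14, 1) → index 5
j=5: u_5=151/180 ∈ [9/14, 1) → index 5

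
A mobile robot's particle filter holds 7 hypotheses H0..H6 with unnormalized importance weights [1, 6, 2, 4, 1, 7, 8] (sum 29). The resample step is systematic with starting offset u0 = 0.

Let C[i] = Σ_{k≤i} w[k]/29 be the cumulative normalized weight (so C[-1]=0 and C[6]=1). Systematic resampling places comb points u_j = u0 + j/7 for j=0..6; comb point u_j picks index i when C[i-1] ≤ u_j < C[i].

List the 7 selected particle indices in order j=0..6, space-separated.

0 1 2 3 5 5 6

C = [1/29, 7/29, 9/29, 13/29, 14/29, 21/29, 1]
j=0: u_0=0 ∈ [0, 1/29) → index 0
j=1: u_1=1/7 ∈ [1/29, 7/29) → index 1
j=2: u_2=2/7 ∈ [7/29, 9/29) → index 2
j=3: u_3=3/7 ∈ [9/29, 13/29) → index 3
j=4: u_4=4/7 ∈ [14/29, 21/29) → index 5
j=5: u_5=5/7 ∈ [14/29, 21/29) → index 5
j=6: u_6=6/7 ∈ [21/29, 1) → index 6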